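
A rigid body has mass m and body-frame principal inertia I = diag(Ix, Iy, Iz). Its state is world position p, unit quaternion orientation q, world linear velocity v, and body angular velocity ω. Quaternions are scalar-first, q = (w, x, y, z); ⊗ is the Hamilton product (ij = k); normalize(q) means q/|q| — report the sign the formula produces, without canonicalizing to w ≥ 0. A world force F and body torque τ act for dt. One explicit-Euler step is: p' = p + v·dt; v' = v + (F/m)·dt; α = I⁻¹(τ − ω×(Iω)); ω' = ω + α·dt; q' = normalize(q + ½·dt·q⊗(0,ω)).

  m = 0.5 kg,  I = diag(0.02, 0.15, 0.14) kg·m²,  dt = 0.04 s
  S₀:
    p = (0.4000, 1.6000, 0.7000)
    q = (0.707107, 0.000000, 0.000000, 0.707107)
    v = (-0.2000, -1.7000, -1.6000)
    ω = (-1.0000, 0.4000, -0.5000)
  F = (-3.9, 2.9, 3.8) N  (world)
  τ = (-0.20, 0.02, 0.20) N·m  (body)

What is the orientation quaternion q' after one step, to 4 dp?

Hamilton product q⊗(0,ω) = (0.3535535, -0.9899498, -0.4242642, -0.3535535)
q + ½dt·q⊗(0,ω), renormalized = (0.7140, -0.0198, -0.0085, 0.6998)

q' = (0.7140, -0.0198, -0.0085, 0.6998)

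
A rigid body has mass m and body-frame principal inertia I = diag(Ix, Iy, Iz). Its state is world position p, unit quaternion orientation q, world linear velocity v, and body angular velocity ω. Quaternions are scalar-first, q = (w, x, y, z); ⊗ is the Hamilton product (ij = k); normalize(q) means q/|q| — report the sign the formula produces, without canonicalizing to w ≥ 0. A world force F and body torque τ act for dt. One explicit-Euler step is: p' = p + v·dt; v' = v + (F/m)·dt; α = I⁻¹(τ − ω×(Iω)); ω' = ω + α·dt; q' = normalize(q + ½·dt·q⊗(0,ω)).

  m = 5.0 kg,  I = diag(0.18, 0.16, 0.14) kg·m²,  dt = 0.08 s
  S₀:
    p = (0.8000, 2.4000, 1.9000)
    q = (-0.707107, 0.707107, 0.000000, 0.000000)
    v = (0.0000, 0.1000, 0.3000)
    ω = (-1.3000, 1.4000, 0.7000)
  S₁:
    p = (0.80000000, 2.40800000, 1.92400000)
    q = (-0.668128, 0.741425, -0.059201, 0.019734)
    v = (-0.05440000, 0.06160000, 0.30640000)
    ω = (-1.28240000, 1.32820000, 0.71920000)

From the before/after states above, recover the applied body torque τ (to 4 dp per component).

ω₁ − ω₀ = (0.01760000, -0.07180000, 0.01920000)
gyro term ω₀×Iω₀ = (-0.0196, -0.0364, 0.0364)
τ = I·(Δω/dt) + ω₀×(Iω₀) = (0.0200, -0.1800, 0.0700)

τ = (0.0200, -0.1800, 0.0700)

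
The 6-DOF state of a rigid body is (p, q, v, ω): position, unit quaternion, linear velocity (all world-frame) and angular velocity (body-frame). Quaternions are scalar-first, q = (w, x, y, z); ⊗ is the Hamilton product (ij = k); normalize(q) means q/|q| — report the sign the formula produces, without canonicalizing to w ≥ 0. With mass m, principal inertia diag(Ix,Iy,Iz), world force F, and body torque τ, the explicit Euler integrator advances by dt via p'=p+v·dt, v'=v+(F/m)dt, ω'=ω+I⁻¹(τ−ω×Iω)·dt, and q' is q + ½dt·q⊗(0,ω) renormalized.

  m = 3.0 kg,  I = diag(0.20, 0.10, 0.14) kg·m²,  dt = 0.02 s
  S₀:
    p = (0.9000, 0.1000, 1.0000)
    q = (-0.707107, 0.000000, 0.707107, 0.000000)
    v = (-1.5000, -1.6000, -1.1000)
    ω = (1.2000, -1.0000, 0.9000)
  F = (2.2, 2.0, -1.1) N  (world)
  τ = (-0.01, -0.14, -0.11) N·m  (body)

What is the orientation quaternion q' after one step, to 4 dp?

2q̇ = q⊗(0,ω) = (0.7071070, -0.2121321, 0.7071070, -1.4849247)
updated quaternion q' = (-0.6999, -0.0021, 0.7141, -0.0148)

q' = (-0.6999, -0.0021, 0.7141, -0.0148)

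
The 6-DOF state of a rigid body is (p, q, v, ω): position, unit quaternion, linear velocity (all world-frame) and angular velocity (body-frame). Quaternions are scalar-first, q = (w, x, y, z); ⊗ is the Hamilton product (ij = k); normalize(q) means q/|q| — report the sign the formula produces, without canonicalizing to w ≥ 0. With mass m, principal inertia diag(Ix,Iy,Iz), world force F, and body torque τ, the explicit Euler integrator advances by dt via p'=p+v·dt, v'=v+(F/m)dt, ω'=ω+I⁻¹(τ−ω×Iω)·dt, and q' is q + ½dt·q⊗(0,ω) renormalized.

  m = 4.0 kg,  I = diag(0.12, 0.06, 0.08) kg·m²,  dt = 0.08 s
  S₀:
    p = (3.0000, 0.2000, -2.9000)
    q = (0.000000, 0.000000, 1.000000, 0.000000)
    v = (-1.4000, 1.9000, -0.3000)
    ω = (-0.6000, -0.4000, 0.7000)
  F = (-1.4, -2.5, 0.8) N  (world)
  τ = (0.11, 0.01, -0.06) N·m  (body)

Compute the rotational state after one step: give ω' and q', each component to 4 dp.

α = I⁻¹(τ − ω×Iω) = (0.9633, 0.4467, -0.5700)
ω + α·dt = (-0.5229, -0.3643, 0.6544)
q⊗(0,ω) = (0.4000000, 0.7000000, 0.0000000, 0.6000000)
q' = normalize(q + ½dt·q⊗(0,ω)) = (0.0160, 0.0280, 0.9992, 0.0240)

ω' = (-0.5229, -0.3643, 0.6544)
q' = (0.0160, 0.0280, 0.9992, 0.0240)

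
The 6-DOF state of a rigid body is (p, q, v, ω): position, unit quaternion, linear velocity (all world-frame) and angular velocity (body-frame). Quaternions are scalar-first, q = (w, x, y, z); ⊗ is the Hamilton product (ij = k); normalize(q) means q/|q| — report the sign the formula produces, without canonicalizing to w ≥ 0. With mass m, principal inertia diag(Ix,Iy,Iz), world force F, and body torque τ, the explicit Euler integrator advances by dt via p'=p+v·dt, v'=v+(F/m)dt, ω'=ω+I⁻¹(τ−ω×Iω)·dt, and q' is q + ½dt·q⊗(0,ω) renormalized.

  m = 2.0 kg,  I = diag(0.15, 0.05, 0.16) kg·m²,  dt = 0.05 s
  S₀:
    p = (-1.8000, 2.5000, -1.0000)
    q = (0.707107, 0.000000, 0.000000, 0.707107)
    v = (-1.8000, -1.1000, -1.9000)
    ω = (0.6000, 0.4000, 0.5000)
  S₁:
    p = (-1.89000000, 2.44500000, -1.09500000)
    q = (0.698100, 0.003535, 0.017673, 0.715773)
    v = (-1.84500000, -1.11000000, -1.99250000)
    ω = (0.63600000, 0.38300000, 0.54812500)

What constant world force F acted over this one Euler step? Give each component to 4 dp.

F = (-1.8000, -0.4000, -3.7000)

v₁ − v₀ = (-0.04500000, -0.01000000, -0.09250000)
F = m·Δv/dt = (-1.8000, -0.4000, -3.7000)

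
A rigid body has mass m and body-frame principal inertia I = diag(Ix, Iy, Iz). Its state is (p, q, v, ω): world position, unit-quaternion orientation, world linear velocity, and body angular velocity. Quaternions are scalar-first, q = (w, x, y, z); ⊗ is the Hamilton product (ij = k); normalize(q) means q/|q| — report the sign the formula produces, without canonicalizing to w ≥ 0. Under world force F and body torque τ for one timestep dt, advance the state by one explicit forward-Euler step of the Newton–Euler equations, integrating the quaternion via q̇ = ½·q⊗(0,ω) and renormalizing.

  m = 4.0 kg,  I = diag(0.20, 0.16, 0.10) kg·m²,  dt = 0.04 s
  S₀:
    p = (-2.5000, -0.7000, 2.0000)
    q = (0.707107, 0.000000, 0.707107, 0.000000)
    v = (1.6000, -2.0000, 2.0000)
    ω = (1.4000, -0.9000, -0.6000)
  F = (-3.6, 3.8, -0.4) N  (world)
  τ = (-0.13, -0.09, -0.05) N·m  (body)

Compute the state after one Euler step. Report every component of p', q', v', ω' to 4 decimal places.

p' = (-2.4360, -0.7800, 2.0800)
q' = (0.7194, 0.0113, 0.6939, -0.0283)
v' = (1.5640, -1.9620, 1.9960)
ω' = (1.3805, -0.9015, -0.6402)

gyro term ω×Iω = (-0.0324, -0.0840, 0.0504)
angular accel α = (-0.4880, -0.0375, -1.0040)
ω' = ω + α·dt = (1.3805, -0.9015, -0.6402)
2q̇ = q⊗(0,ω) = (0.6363963, 0.5656856, -0.6363963, -1.4142140)
q' = normalize(q + ½dt·q⊗(0,ω)) = (0.7194, 0.0113, 0.6939, -0.0283)
a = (-0.9000, 0.9500, -0.1000)
p + v·dt = (-2.4360, -0.7800, 2.0800)
new velocity v' = (1.5640, -1.9620, 1.9960)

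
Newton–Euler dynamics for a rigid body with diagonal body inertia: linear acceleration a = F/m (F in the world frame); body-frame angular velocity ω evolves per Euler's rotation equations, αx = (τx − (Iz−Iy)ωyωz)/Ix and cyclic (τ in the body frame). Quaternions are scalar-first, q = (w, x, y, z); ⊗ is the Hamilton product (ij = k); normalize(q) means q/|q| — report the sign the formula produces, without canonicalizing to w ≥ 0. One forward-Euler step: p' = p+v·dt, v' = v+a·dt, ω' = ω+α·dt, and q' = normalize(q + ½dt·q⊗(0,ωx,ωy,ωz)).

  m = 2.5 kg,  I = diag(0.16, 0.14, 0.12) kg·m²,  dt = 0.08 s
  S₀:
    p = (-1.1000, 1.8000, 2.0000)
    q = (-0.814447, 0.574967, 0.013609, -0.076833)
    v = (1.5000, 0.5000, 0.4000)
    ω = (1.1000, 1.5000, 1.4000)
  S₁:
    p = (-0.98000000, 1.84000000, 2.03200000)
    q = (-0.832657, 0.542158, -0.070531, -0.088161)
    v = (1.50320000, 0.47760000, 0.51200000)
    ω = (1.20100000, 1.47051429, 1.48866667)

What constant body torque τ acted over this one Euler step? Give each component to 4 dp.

τ = (0.1600, 0.0100, 0.1000)

Δω = ω₁−ω₀ = (0.10100000, -0.02948571, 0.08866667)
τ = I·(Δω/dt) + ω₀×(Iω₀) = (0.1600, 0.0100, 0.1000)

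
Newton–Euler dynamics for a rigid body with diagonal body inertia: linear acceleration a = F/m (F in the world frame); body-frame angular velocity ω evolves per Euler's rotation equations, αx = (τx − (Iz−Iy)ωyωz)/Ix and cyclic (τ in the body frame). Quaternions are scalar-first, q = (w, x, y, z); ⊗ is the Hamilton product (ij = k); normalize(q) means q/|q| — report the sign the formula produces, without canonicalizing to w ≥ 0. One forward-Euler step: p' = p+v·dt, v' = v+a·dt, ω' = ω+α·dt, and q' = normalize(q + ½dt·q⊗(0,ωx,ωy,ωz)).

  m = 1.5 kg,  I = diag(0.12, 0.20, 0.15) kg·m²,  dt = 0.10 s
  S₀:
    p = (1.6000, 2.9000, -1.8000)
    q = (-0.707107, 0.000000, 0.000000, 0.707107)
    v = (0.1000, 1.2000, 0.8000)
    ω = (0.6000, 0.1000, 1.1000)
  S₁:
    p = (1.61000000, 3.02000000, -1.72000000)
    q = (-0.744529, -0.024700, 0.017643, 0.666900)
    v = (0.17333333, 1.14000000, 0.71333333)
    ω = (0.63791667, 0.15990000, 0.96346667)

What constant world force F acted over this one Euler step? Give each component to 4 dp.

v₁ − v₀ = (0.07333333, -0.06000000, -0.08666667)
applied force F = (1.1000, -0.9000, -1.3000)

F = (1.1000, -0.9000, -1.3000)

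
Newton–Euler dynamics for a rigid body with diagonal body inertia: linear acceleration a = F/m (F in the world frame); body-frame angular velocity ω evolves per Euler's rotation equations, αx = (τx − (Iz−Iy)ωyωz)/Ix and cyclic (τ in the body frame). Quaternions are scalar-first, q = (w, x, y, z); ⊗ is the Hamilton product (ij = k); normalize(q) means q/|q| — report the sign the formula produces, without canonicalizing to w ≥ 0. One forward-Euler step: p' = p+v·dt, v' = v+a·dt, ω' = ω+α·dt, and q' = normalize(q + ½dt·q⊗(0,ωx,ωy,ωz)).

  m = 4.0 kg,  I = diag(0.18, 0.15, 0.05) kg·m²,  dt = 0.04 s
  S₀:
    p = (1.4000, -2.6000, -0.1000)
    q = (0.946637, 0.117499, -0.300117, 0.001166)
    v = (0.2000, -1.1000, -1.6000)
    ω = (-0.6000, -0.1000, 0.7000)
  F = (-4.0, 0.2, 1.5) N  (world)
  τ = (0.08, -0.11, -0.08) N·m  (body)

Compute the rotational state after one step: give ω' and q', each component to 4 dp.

ω' = (-0.5838, -0.1148, 0.6374)
q' = (0.9473, 0.1019, -0.3036, 0.0106)

precession coupling ω×(Iω) = (0.0070, -0.0546, -0.0018)
angular accel α = (0.4056, -0.3693, -1.5640)
new body rate ω' = (-0.5838, -0.1148, 0.6374)
q⊗(0,ω) = (0.0396715, -0.7779475, -0.1776126, 0.4708258)
q' = normalize(q + ½dt·q⊗(0,ω)) = (0.9473, 0.1019, -0.3036, 0.0106)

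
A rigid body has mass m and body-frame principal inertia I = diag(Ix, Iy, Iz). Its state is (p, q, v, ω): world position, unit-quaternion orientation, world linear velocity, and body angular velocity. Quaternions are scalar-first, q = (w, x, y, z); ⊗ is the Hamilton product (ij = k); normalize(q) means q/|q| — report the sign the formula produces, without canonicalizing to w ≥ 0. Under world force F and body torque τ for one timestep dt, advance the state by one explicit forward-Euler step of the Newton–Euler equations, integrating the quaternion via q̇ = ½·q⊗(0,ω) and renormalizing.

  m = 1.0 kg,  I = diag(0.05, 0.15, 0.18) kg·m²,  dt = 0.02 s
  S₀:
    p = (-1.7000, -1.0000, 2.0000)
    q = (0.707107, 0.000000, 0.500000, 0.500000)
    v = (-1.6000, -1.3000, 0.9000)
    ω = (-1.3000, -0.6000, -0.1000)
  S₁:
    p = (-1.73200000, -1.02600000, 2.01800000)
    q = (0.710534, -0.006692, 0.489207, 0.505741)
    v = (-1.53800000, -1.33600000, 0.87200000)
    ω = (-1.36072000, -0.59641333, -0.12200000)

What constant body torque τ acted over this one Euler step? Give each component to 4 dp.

τ = (-0.1500, 0.0100, -0.1200)

Δω = ω₁−ω₀ = (-0.06072000, 0.00358667, -0.02200000)
precession coupling = (0.0018, -0.0169, 0.0780)
I·α + gyro = (-0.1500, 0.0100, -0.1200)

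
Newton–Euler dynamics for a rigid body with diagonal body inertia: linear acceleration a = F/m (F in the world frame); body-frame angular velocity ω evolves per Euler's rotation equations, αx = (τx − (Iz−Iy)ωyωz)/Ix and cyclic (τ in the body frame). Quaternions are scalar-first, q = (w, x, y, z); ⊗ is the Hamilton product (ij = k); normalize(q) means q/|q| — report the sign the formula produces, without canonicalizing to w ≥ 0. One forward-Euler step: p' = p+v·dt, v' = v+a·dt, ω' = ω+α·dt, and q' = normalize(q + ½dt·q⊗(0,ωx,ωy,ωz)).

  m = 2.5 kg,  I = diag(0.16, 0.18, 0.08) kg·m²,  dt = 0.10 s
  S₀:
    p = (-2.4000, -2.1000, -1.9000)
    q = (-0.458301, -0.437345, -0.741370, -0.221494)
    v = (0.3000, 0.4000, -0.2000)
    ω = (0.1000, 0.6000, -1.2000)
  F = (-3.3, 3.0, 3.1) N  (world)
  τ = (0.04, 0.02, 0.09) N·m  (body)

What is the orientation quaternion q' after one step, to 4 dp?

q' = (-0.4462, -0.3876, -0.7807, -0.2030)

q⊗(0,ω) = (0.2227637, 0.9767103, -0.8219440, 0.3616912)
q + ½dt·q⊗(0,ω), renormalized = (-0.4462, -0.3876, -0.7807, -0.2030)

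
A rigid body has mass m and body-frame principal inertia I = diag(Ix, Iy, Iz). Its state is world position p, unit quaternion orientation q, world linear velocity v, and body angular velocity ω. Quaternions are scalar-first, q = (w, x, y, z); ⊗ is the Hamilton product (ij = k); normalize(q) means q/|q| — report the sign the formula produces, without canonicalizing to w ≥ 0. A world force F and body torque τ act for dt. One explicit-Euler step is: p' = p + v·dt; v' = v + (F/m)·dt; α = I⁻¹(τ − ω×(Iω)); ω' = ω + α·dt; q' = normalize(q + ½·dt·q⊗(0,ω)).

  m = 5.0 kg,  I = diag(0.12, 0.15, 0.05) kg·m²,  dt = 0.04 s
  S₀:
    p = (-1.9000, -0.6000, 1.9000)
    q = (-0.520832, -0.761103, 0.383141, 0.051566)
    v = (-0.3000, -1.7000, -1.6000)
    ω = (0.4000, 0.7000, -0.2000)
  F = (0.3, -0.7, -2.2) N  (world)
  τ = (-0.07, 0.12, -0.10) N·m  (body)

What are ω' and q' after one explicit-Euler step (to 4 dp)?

angular accel α = (-0.7000, 0.8373, -2.1680)
ω + α·dt = (0.3720, 0.7335, -0.2867)
2q̇ = q⊗(0,ω) = (0.0465557, -0.3210572, -0.4961766, -0.5818621)
q + ½dt·q⊗(0,ω), renormalized = (-0.5198, -0.7674, 0.3732, 0.0399)

ω' = (0.3720, 0.7335, -0.2867)
q' = (-0.5198, -0.7674, 0.3732, 0.0399)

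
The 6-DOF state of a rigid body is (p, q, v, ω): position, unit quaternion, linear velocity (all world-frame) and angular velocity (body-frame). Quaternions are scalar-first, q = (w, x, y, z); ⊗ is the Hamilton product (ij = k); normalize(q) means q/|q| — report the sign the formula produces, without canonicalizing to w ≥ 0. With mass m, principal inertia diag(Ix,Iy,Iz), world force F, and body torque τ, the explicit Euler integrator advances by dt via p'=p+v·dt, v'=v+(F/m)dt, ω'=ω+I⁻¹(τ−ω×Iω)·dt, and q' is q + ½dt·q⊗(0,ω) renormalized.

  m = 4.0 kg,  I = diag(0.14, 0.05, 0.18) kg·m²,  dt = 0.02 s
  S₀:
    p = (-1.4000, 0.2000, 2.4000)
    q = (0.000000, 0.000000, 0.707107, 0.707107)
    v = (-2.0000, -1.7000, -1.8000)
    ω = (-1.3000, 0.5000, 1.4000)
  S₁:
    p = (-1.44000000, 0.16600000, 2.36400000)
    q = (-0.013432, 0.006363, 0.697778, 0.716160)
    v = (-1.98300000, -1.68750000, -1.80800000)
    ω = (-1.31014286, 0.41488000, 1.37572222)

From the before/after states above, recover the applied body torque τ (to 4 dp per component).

rate change Δω = (-0.01014286, -0.08512000, -0.02427778)
gyro term ω₀×Iω₀ = (0.0910, 0.0728, 0.0585)
applied torque τ = (0.0200, -0.1400, -0.1600)

τ = (0.0200, -0.1400, -0.1600)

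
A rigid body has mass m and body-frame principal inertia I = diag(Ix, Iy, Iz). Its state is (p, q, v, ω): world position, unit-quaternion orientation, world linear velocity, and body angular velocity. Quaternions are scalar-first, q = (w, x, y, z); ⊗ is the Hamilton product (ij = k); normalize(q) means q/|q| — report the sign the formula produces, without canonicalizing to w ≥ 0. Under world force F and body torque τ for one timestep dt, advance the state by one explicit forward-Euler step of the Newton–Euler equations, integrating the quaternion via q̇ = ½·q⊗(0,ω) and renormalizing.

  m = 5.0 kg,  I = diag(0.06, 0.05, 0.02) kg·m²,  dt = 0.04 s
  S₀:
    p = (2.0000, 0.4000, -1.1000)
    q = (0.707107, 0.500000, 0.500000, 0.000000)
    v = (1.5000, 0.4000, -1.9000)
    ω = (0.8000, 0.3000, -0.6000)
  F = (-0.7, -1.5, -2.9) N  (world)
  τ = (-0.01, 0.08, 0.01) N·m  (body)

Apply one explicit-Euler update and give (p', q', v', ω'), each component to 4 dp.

linear accel F/m = (-0.1400, -0.3000, -0.5800)
p + v·dt = (2.0600, 0.4160, -1.1760)
new velocity v' = (1.4944, 0.3880, -1.9232)
precession coupling ω×(Iω) = (0.0054, -0.0192, -0.0024)
α = I⁻¹(τ − ω×Iω) = (-0.2567, 1.9840, 0.6200)
ω + α·dt = (0.7897, 0.3794, -0.5752)
q⊗(0,ω) = (-0.5500000, 0.2656856, 0.5121321, -0.6742642)
q' = normalize(q + ½dt·q⊗(0,ω)) = (0.6960, 0.5052, 0.5101, -0.0135)

p' = (2.0600, 0.4160, -1.1760)
q' = (0.6960, 0.5052, 0.5101, -0.0135)
v' = (1.4944, 0.3880, -1.9232)
ω' = (0.7897, 0.3794, -0.5752)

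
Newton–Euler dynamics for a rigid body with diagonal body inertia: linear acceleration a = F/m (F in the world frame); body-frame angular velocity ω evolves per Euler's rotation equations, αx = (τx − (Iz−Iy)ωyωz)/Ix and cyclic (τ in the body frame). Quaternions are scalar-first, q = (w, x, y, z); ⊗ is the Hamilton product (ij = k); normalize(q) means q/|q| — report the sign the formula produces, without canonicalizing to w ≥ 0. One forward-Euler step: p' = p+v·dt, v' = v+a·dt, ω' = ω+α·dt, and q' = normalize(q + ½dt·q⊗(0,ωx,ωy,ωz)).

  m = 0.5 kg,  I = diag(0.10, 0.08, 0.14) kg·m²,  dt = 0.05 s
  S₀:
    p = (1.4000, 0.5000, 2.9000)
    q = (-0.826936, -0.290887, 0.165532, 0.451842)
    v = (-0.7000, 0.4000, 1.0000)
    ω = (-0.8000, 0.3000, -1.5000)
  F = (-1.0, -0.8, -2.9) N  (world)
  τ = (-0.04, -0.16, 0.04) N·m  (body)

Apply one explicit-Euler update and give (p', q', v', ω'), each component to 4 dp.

p' = (1.3650, 0.5200, 2.9500)
q' = (-0.8163, -0.2837, 0.1393, 0.4835)
v' = (-0.8000, 0.3200, 0.7100)
ω' = (-0.8065, 0.2300, -1.4874)

gyro term ω×Iω = (-0.0270, -0.0480, 0.0048)
(τ − ω×Iω)/I = (-0.1300, -1.4000, 0.2514)
ω + α·dt = (-0.8065, 0.2300, -1.4874)
Hamilton product q⊗(0,ω) = (0.3953938, 0.2776982, -1.0458849, 1.2855635)
q + ½dt·q⊗(0,ω), renormalized = (-0.8163, -0.2837, 0.1393, 0.4835)
linear accel F/m = (-2.0000, -1.6000, -5.8000)
new position p' = (1.3650, 0.5200, 2.9500)
new velocity v' = (-0.8000, 0.3200, 0.7100)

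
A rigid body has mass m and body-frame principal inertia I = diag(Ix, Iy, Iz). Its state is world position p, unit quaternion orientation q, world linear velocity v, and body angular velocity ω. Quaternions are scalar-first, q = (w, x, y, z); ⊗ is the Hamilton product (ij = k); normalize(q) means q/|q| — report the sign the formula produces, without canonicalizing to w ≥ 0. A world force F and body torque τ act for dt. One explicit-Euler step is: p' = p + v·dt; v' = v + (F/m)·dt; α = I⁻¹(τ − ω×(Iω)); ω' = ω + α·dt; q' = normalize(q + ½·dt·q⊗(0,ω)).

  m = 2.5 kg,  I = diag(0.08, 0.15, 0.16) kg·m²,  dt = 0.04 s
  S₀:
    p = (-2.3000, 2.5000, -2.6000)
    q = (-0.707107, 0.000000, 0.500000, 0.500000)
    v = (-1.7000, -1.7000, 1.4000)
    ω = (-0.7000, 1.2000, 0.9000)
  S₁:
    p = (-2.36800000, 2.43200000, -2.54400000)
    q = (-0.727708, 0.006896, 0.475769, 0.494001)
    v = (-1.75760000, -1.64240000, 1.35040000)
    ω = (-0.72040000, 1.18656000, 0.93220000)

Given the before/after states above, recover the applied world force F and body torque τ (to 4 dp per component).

F = (-3.6000, 3.6000, -3.1000)
τ = (-0.0300, 0.0000, 0.0700)

ω₁ − ω₀ = (-0.02040000, -0.01344000, 0.03220000)
ω₀×(Iω₀) = (0.0108, 0.0504, -0.0588)
applied torque τ = (-0.0300, 0.0000, 0.0700)
Δv = v₁−v₀ = (-0.05760000, 0.05760000, -0.04960000)
applied force F = (-3.6000, 3.6000, -3.1000)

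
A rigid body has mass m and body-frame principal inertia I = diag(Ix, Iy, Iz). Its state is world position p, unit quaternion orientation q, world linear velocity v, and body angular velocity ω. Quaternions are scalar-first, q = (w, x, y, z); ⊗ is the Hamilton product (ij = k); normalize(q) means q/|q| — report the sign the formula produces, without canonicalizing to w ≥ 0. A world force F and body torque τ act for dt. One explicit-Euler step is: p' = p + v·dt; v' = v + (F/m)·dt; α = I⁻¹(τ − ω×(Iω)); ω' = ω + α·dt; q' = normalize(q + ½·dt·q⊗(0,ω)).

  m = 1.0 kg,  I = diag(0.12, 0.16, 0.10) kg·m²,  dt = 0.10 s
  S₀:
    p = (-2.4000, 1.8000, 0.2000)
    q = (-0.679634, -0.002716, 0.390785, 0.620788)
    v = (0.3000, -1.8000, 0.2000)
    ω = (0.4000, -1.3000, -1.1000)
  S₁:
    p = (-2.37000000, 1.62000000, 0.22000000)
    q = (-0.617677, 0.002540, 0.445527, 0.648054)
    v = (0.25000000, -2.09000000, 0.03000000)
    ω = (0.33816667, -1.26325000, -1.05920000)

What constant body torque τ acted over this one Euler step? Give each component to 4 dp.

τ = (-0.1600, 0.0500, 0.0200)

Δω = ω₁−ω₀ = (-0.06183333, 0.03675000, 0.04080000)
precession coupling = (-0.0858, -0.0088, -0.0208)
applied torque τ = (-0.1600, 0.0500, 0.0200)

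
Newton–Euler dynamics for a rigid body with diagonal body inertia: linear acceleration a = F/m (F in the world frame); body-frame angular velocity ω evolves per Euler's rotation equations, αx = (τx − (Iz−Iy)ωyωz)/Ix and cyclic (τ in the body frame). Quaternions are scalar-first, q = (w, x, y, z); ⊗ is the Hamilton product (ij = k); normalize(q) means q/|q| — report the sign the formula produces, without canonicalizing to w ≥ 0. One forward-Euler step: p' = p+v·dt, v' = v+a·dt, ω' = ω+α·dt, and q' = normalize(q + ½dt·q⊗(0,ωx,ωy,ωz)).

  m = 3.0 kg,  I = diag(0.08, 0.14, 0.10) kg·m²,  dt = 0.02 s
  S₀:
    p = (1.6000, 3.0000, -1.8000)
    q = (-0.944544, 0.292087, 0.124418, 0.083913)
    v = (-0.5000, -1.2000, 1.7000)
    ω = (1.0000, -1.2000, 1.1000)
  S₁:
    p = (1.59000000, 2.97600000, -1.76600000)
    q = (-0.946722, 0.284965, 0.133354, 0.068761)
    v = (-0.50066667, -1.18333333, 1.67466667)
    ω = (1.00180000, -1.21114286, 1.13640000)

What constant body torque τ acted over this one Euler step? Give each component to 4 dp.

τ = (0.0600, -0.1000, 0.1100)

Δω = ω₁−ω₀ = (0.00180000, -0.01114286, 0.03640000)
ω₀×(Iω₀) = (0.0528, -0.0220, -0.0720)
applied torque τ = (0.0600, -0.1000, 0.1100)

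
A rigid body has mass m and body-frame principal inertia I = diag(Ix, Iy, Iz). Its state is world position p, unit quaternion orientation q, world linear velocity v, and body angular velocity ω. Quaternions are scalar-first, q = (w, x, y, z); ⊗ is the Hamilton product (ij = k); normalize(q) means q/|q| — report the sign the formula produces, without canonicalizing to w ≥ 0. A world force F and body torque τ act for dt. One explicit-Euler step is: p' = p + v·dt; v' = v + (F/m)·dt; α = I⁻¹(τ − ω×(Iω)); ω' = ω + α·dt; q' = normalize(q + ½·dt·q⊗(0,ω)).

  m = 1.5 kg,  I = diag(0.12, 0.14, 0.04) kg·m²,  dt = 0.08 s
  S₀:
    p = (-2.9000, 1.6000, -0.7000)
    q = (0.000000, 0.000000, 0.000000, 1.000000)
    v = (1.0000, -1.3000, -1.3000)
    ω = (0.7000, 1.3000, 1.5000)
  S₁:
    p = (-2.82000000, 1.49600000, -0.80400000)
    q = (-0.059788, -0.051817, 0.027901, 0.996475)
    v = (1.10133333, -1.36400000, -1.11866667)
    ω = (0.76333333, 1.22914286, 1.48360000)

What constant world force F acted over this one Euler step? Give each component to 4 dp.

v₁ − v₀ = (0.10133333, -0.06400000, 0.18133333)
m·(v₁−v₀)/dt = (1.9000, -1.2000, 3.4000)

F = (1.9000, -1.2000, 3.4000)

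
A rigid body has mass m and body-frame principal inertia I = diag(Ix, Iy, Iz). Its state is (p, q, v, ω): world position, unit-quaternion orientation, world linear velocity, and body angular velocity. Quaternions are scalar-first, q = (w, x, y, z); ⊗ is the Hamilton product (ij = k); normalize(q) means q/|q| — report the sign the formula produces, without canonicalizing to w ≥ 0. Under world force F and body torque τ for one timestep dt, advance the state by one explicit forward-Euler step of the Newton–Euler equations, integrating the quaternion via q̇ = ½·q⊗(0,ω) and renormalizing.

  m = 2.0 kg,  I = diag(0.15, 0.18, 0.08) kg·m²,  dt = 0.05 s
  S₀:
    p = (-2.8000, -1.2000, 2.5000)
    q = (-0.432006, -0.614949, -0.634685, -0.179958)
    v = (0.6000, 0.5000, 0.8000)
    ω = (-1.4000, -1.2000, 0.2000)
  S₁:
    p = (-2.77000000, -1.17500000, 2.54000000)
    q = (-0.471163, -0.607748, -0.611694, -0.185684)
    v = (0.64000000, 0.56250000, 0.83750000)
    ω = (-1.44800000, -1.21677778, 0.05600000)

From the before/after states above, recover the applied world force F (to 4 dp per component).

F = (1.6000, 2.5000, 1.5000)

v₁ − v₀ = (0.04000000, 0.06250000, 0.03750000)
applied force F = (1.6000, 2.5000, 1.5000)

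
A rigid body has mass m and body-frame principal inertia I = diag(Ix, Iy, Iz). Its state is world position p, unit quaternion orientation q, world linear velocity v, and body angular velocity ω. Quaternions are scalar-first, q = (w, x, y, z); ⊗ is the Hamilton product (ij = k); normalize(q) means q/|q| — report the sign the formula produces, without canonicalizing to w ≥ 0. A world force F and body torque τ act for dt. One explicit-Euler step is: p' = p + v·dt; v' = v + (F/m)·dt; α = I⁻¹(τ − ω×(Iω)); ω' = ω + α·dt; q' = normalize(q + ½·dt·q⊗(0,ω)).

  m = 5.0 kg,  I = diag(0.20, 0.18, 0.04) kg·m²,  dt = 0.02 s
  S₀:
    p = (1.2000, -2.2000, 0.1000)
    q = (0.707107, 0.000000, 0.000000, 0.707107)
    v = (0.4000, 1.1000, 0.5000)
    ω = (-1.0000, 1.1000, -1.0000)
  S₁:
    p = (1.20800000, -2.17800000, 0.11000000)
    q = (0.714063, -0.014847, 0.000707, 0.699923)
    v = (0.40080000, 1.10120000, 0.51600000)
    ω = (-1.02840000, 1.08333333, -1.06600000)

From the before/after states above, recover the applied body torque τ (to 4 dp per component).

τ = (-0.1300, 0.0100, -0.1100)

ω₁ − ω₀ = (-0.02840000, -0.01666667, -0.06600000)
I·α + gyro = (-0.1300, 0.0100, -0.1100)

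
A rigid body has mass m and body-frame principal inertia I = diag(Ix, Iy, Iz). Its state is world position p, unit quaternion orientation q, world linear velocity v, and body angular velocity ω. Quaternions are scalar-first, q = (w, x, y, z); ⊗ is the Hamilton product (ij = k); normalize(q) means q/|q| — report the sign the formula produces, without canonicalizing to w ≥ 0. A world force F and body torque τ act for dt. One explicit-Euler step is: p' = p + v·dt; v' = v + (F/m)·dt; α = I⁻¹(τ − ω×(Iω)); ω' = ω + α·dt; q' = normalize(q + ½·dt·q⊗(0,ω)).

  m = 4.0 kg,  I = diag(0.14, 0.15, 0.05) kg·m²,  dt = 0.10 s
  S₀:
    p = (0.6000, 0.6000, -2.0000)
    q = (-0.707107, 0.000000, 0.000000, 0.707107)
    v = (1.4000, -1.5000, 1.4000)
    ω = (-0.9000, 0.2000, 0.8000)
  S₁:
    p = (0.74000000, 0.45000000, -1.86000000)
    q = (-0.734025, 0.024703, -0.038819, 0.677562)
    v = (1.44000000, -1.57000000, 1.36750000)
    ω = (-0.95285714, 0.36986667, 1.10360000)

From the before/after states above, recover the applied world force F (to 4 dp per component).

F = (1.6000, -2.8000, -1.3000)

velocity change Δv = (0.04000000, -0.07000000, -0.03250000)
applied force F = (1.6000, -2.8000, -1.3000)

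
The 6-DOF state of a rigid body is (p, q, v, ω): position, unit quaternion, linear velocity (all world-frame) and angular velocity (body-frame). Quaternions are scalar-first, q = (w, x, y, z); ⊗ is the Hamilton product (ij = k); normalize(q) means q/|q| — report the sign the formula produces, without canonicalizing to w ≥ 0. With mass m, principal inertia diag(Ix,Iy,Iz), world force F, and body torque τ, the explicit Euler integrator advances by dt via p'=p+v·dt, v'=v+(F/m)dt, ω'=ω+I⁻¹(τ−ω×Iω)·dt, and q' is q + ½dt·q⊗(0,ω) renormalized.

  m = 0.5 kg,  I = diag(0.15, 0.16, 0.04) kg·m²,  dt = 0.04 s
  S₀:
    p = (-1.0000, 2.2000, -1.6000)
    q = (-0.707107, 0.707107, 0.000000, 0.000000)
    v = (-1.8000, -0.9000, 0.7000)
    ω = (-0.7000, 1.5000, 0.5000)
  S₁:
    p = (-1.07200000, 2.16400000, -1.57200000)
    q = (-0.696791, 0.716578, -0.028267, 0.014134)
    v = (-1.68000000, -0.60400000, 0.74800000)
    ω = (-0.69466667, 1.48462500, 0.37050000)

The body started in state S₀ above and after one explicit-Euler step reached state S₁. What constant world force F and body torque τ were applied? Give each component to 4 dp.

F = (1.5000, 3.7000, 0.6000)
τ = (-0.0700, -0.1000, -0.1400)

Δv = v₁−v₀ = (0.12000000, 0.29600000, 0.04800000)
F = m·Δv/dt = (1.5000, 3.7000, 0.6000)
ω₁ − ω₀ = (0.00533333, -0.01537500, -0.12950000)
precession coupling = (-0.0900, -0.0385, -0.0105)
applied torque τ = (-0.0700, -0.1000, -0.1400)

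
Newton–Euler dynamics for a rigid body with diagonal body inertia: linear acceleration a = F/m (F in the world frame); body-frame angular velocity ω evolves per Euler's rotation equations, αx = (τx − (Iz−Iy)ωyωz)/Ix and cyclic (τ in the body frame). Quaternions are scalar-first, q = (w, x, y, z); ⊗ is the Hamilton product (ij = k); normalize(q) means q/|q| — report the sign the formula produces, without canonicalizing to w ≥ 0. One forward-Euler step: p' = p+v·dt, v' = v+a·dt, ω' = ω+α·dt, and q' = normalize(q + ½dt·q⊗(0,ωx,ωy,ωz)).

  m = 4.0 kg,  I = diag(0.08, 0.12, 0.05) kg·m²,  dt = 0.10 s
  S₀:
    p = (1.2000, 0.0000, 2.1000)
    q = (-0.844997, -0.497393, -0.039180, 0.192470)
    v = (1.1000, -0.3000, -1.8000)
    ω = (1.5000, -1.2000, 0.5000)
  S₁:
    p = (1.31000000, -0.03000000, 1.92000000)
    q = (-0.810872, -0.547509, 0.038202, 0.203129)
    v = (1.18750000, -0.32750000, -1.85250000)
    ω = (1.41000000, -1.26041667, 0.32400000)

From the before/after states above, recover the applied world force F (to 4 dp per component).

F = (3.5000, -1.1000, -2.1000)

v₁ − v₀ = (0.08750000, -0.02750000, -0.05250000)
applied force F = (3.5000, -1.1000, -2.1000)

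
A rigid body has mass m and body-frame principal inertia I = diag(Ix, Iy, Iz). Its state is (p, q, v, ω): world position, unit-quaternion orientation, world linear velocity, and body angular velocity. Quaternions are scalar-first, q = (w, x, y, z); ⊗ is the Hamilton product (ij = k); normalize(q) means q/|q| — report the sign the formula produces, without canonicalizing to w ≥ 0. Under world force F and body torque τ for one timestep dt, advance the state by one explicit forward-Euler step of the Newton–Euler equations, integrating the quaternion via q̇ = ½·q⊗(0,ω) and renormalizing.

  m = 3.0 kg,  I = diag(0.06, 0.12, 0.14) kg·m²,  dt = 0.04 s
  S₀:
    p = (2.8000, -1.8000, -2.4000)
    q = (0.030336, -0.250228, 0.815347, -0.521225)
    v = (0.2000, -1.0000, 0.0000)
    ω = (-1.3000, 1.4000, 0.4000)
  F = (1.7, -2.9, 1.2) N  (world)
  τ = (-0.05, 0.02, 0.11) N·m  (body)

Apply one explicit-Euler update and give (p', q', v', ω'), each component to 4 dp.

(τ − ω×Iω)/I = (-1.0200, -0.1800, 1.5657)
new body rate ω' = (-1.3408, 1.3928, 0.4626)
q⊗(0,ω) = (-1.2582922, 1.0164170, 0.8201541, 0.7217663)
updated quaternion q' = (0.0052, -0.2297, 0.8311, -0.5064)
a = (0.5667, -0.9667, 0.4000)
p' = p + v·dt = (2.8080, -1.8400, -2.4000)
v' = v + a·dt = (0.2227, -1.0387, 0.0160)

p' = (2.8080, -1.8400, -2.4000)
q' = (0.0052, -0.2297, 0.8311, -0.5064)
v' = (0.2227, -1.0387, 0.0160)
ω' = (-1.3408, 1.3928, 0.4626)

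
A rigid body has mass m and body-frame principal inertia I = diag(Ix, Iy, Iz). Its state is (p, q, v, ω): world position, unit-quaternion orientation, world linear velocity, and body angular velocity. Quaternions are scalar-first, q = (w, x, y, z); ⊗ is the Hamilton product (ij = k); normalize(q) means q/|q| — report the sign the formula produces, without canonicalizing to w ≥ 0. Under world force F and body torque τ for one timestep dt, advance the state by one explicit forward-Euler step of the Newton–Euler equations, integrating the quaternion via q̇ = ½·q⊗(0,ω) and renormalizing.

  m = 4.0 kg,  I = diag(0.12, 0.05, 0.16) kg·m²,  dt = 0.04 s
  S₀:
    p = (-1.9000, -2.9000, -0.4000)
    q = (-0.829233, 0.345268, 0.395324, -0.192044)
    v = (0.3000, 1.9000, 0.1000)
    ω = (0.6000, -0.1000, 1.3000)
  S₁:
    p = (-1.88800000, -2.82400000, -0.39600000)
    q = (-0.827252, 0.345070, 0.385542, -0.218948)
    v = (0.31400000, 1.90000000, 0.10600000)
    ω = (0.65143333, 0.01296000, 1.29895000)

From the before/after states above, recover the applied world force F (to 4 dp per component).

F = (1.4000, 0.0000, 0.6000)

Δv = v₁−v₀ = (0.01400000, 0.00000000, 0.00600000)
F = m·Δv/dt = (1.4000, 0.0000, 0.6000)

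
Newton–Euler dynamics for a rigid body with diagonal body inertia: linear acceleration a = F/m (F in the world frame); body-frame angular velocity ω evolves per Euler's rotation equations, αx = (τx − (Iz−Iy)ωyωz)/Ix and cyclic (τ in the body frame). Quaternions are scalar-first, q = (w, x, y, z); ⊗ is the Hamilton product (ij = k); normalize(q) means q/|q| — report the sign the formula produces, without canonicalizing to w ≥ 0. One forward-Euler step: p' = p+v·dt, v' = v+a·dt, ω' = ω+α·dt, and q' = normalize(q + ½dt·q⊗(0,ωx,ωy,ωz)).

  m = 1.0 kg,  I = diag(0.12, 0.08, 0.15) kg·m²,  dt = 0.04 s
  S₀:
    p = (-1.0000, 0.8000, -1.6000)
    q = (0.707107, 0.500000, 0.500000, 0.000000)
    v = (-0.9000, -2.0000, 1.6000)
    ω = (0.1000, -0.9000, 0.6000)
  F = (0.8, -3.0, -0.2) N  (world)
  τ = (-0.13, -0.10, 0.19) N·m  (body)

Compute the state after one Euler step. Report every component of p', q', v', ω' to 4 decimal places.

p' = (-1.0360, 0.7200, -1.5360)
q' = (0.7149, 0.5073, 0.4812, -0.0015)
v' = (-0.8680, -2.1200, 1.5920)
ω' = (0.0693, -0.9491, 0.6497)

precession coupling ω×(Iω) = (-0.0378, -0.0018, 0.0036)
α = I⁻¹(τ − ω×Iω) = (-0.7683, -1.2275, 1.2427)
ω' = ω + α·dt = (0.0693, -0.9491, 0.6497)
Hamilton product q⊗(0,ω) = (0.4000000, 0.3707107, -0.9363963, -0.0757358)
q' = normalize(q + ½dt·q⊗(0,ω)) = (0.7149, 0.5073, 0.4812, -0.0015)
a = F/m = (0.8000, -3.0000, -0.2000)
p + v·dt = (-1.0360, 0.7200, -1.5360)
new velocity v' = (-0.8680, -2.1200, 1.5920)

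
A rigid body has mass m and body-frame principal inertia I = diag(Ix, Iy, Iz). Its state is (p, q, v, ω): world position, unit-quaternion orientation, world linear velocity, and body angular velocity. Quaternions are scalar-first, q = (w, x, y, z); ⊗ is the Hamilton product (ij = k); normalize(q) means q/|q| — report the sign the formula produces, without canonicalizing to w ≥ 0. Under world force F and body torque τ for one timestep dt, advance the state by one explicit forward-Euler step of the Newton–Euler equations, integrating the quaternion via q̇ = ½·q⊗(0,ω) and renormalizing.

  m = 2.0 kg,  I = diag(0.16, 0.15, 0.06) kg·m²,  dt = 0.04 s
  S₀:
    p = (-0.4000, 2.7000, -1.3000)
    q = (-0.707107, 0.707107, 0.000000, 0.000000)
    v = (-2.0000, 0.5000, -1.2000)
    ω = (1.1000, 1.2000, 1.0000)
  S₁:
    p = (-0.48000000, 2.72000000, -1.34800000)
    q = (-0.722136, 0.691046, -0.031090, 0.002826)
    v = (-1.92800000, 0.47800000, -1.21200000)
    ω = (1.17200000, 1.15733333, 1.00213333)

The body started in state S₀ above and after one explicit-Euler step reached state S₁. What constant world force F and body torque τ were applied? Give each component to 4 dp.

Δv = v₁−v₀ = (0.07200000, -0.02200000, -0.01200000)
F = m·Δv/dt = (3.6000, -1.1000, -0.6000)
ω₁ − ω₀ = (0.07200000, -0.04266667, 0.00213333)
ω₀×(Iω₀) = (-0.1080, 0.1100, -0.0132)
I·α + gyro = (0.1800, -0.0500, -0.0100)

F = (3.6000, -1.1000, -0.6000)
τ = (0.1800, -0.0500, -0.0100)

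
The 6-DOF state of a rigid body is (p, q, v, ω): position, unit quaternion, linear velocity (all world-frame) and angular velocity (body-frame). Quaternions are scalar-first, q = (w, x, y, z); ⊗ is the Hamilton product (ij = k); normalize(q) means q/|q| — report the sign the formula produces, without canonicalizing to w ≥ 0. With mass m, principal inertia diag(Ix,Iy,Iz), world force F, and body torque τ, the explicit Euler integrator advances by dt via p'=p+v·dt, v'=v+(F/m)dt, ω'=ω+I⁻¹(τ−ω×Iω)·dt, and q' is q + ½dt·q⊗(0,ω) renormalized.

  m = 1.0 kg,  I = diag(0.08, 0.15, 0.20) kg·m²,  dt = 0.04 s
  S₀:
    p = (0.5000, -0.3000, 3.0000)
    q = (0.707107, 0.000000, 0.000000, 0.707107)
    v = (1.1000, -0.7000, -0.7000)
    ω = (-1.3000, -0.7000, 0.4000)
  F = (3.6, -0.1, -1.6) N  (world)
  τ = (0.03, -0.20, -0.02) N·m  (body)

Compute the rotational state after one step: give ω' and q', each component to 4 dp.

α = I⁻¹(τ − ω×Iω) = (0.5500, -1.7493, -0.4185)
ω' = ω + α·dt = (-1.2780, -0.7700, 0.3833)
Hamilton product q⊗(0,ω) = (-0.2828428, -0.4242642, -1.4142140, 0.2828428)
q + ½dt·q⊗(0,ω), renormalized = (0.7011, -0.0085, -0.0283, 0.7124)

ω' = (-1.2780, -0.7700, 0.3833)
q' = (0.7011, -0.0085, -0.0283, 0.7124)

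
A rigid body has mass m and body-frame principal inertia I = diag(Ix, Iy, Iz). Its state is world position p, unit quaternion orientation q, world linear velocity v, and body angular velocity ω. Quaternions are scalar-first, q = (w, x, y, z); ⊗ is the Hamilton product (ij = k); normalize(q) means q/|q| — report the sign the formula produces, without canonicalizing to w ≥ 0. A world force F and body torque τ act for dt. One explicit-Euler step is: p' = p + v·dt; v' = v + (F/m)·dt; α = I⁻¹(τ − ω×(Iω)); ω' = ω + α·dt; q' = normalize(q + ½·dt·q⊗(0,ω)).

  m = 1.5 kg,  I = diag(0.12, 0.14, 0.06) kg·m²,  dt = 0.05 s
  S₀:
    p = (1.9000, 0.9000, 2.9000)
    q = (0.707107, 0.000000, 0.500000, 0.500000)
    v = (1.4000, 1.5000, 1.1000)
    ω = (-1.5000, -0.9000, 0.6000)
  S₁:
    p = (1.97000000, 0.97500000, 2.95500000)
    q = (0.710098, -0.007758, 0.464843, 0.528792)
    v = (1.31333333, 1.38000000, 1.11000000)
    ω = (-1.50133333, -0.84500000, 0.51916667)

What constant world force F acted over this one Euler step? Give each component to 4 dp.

F = (-2.6000, -3.6000, 0.3000)

Δv = v₁−v₀ = (-0.08666667, -0.12000000, 0.01000000)
applied force F = (-2.6000, -3.6000, 0.3000)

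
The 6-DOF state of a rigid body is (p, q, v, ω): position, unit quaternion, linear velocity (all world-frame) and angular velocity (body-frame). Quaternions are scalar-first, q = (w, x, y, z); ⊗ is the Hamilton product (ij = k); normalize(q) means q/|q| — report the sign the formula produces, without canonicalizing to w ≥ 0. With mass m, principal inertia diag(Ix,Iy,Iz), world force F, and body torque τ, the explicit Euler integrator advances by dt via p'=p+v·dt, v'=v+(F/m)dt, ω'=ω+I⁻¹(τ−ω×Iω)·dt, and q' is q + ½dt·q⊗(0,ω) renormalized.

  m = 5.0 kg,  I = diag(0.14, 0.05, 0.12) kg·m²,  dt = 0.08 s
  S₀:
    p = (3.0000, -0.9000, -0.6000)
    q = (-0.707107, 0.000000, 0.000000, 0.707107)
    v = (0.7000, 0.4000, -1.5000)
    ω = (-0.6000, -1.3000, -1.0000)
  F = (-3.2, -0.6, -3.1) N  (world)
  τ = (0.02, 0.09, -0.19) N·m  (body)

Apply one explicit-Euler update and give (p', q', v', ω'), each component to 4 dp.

p' = (3.0560, -0.8680, -0.7200)
q' = (-0.6772, 0.0536, 0.0198, 0.7336)
v' = (0.6488, 0.3904, -1.5496)
ω' = (-0.6406, -1.1752, -1.0799)

a = (-0.6400, -0.1200, -0.6200)
p' = p + v·dt = (3.0560, -0.8680, -0.7200)
v' = v + a·dt = (0.6488, 0.3904, -1.5496)
precession coupling ω×(Iω) = (0.0910, 0.0120, -0.0702)
(τ − ω×Iω)/I = (-0.5071, 1.5600, -0.9983)
ω' = ω + α·dt = (-0.6406, -1.1752, -1.0799)
q⊗(0,ω) = (0.7071070, 1.3435033, 0.4949749, 0.7071070)
q + ½dt·q⊗(0,ω), renormalized = (-0.6772, 0.0536, 0.0198, 0.7336)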